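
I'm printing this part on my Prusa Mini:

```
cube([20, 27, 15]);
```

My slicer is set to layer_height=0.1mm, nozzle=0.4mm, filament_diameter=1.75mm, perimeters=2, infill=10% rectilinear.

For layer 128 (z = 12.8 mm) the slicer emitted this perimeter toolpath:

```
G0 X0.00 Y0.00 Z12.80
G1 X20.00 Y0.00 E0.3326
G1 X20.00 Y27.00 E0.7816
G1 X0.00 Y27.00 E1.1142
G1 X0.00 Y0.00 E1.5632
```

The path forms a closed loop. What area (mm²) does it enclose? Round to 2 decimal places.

Apply the shoelace formula to the sequence of (X, Y) vertices; enclosed area = 540.00 mm².

540.00 mm²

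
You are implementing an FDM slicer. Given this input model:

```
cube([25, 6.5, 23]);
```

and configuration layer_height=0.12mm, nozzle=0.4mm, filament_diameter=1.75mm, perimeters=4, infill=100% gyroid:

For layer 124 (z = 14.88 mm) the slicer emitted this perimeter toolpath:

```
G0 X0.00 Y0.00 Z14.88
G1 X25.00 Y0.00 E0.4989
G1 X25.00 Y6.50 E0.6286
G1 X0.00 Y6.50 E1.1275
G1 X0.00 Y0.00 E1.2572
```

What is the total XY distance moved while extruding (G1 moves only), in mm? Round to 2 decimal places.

63.00 mm

Sum the Euclidean lengths of each G1 segment: total = 63.00 mm.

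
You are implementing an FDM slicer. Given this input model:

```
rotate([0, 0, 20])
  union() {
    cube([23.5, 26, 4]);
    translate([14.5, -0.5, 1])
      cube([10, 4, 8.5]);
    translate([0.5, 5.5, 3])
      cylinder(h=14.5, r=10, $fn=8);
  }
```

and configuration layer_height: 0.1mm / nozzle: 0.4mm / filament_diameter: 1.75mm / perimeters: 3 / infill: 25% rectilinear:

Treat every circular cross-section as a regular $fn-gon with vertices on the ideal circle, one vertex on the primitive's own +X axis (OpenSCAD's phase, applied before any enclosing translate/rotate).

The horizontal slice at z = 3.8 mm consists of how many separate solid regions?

1

At z = 3.8 mm: the cube (footprint 23.5×26) is included at this height; the cube at (14.5, -0.5) (footprint 10×4) is included at this height; the r=10 cylinder at (0.5, 5.5) gives a regular 8-gon of circumradius 10 (constant along its height); Merging all regions: the regions partially overlap (shared area 158.64 mm²), so overlapping operands fuse into one piece — 1 connected region; (rotated 20° about Z; rotation is an isometry so areas/perimeters/island counts are preserved). The result has 1 disconnected region.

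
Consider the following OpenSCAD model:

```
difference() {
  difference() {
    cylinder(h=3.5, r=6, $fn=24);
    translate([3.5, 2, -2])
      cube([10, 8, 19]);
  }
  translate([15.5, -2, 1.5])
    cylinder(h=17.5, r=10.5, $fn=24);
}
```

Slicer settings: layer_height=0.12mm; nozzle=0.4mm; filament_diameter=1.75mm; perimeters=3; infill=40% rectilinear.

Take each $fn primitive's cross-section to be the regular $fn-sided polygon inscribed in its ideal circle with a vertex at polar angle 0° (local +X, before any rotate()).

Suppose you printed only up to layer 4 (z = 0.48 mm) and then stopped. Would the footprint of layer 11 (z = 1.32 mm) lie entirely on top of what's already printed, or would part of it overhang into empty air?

Compare the two slices. At z = 0.48: the r=6 cylinder gives a regular 24-gon of circumradius 6 (constant along its height) (area = (24/2)·6.000²·sin(360°/24) = 111.81 mm²); the cube at (3.5, 2) is present — its section is the full 10×8 rectangle (area 80.00 mm²); Subtracting the remaining from the first: starting from the r=6 cylinder (111.81 mm²), the 10×8 cube at (3.5, 2) partially overlaps it — only the 3.63 mm² overlap (of its 80.00 mm²) is removed, clipping the outline — area = 108.18 mm²; the cylinder at (15.5, -2) is not intersected at this z (z outside [1.5, 19]); After the difference (first − rest): none of the subtracted shapes is present at this height, so the result so far is unchanged — area = 108.18 mm². At z = 1.32: the r=6 cylinder gives a regular 24-gon of circumradius 6 (constant along its height) (area = (24/2)·6.000²·sin(360°/24) = 111.81 mm²); the cube at (3.5, 2) is present — its section is the full 10×8 rectangle (area 80.00 mm²); After the difference (first − rest): starting from the r=6 cylinder (111.81 mm²), the 10×8 cube at (3.5, 2) partially overlaps it — only the 3.63 mm² overlap (of its 80.00 mm²) is removed, clipping the outline — area = 108.18 mm²; the cylinder at (15.5, -2) does not reach this height (z outside [1.5, 19]); Taking the first minus the rest: none of the subtracted shapes is present at this height, so the result so far is unchanged — area = 108.18 mm². Checking containment: the cross-section at z = 1.32 is a subset of the cross-section at z = 0.48.

entirely on top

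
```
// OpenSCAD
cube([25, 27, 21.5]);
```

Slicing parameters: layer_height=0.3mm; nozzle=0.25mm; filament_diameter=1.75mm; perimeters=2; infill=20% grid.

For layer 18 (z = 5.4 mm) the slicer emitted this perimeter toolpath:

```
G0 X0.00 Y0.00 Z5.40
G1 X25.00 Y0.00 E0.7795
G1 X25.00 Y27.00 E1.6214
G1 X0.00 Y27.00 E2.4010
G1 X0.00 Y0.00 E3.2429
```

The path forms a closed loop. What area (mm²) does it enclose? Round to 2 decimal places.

Apply the shoelace formula to the sequence of (X, Y) vertices; enclosed area = 675.00 mm².

675.00 mm²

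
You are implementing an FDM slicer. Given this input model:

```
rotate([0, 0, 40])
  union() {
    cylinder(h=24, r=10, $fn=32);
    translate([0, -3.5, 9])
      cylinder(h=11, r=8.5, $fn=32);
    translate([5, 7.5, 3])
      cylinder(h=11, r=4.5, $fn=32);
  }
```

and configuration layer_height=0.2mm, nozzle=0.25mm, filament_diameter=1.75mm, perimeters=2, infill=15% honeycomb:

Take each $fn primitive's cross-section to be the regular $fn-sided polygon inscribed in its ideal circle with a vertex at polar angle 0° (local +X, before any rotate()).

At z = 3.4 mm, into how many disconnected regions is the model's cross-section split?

At z = 3.4 mm: the r=10 cylinder gives a regular 32-gon of circumradius 10 (constant along its height); the cylinder at (0, -3.5) is absent (z outside [9, 20]); the r=4.5 cylinder at (5, 7.5) contributes a regular 32-gon of circumradius 4.5; Merging all regions: the regions partially overlap (shared area 37.05 mm²), so overlapping operands fuse into one piece — 1 connected region; (rotated 40° about Z; rotation is an isometry so areas/perimeters/island counts are preserved). The result has 1 disconnected region.

1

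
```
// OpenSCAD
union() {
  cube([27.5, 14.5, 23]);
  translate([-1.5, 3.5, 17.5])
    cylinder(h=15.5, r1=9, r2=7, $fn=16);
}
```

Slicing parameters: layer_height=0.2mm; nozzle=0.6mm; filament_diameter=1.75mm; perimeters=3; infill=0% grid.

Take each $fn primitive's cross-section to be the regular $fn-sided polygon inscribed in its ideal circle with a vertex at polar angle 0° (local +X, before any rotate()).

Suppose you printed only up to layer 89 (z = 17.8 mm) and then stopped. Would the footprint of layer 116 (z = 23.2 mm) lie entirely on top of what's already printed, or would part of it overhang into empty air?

Compare the two slices. At z = 17.8: the cube is present — its section is the full 27.5×14.5 rectangle (area 398.75 mm²); the cone at (-1.5, 3.5): at t=0.019 of its height the radius interpolates to r₁+(r₂−r₁)t = 8.961, giving a regular 16-gon of that circumradius (area = (16/2)·8.961²·sin(360°/16) = 245.85 mm²); Merging all regions: the regions partially overlap — summed areas 644.60 mm² minus the doubly-counted overlap 73.14 mm² gives 571.46 mm² — area = 571.46 mm². At z = 23.2: the cube does not reach this height (z outside [0, 23]); the cone at (-1.5, 3.5) (r1=9→r2=7) has section circumradius 8.265 here — a regular 16-gon (area = (16/2)·8.265²·sin(360°/16) = 209.11 mm²); Taking the union: only the cone at (-1.5, 3.5) is present, so the union is just that shape — area = 209.11 mm². Checking containment: the cross-section at z = 23.2 is a subset of the cross-section at z = 17.8.

entirely on top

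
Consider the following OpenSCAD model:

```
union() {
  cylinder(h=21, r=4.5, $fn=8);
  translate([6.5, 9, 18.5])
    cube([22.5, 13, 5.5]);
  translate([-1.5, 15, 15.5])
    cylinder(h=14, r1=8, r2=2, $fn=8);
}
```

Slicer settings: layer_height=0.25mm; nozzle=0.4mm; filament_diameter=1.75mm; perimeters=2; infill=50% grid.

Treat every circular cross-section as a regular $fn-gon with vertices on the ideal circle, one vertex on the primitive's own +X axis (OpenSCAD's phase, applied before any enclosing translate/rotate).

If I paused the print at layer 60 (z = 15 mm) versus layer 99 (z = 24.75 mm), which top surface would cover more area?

Layer 60 (z = 15): the r=4.5 cylinder gives a regular 8-gon of circumradius 4.5 (constant along its height) (area = (8/2)·4.500²·sin(360°/8) = 57.28 mm²); the cube at (6.5, 9) does not reach this height (z outside [18.5, 24]); the cone at (-1.5, 15) is absent (z outside [15.5, 29.5]); Combining (union): only the r=4.5 cylinder is present, so the union is just that shape — area = 57.28 mm². So its area = 57.28 mm². Layer 99 (z = 24.75): the cylinder is absent (z outside [0, 21]); the cube at (6.5, 9) is absent (z outside [18.5, 24]); the cone at (-1.5, 15): at t=0.661 of its height the radius interpolates to r₁+(r₂−r₁)t = 4.036, giving a regular 8-gon of that circumradius (area = (8/2)·4.036²·sin(360°/8) = 46.07 mm²); Taking the union: only the cone at (-1.5, 15) is present, so the union is just that shape — area = 46.07 mm². So its area = 46.07 mm². Layer 60 is larger (57.28 vs 46.07 mm²).

layer 60 (z = 15 mm)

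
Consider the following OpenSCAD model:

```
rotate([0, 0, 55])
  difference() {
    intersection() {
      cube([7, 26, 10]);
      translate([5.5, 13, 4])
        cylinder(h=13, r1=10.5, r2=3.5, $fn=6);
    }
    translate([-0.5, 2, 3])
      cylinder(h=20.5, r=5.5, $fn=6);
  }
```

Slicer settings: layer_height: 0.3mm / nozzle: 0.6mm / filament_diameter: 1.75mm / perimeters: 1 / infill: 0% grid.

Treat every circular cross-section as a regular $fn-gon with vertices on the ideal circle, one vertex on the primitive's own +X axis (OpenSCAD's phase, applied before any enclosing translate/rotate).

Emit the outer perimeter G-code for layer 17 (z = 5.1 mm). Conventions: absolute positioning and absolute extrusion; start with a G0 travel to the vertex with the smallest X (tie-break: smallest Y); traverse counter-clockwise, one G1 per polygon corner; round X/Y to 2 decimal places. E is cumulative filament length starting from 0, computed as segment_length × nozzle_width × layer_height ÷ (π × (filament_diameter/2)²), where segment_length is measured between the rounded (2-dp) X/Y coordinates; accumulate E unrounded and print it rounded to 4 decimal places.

G0 X-17.36 Y12.83 Z5.10
G1 X-16.90 Y11.84 E0.0817
G1 X-5.54 Y3.88 E1.1198
G1 X-4.25 Y5.72 E1.2879
G1 X-1.55 Y5.49 E1.4907
G1 X0.39 Y8.27 E1.7444
G1 X-13.66 Y18.11 E3.0281
G1 X-17.36 Y12.83 E3.5105

At z = 5.1 mm: the cube is present — its section is the full 7×26 rectangle; the cone at (5.5, 13) contributes a regular 6-gon of circumradius 9.908 (interpolated between r1=10.5 and r2=3.5 at t=0.085); Taking the intersection: the cone at (5.5, 13) partially overlaps the 7×26 cube; clipping to the common part keeps 119.61 mm² — 1 connected region; the cylinder at (-0.5, 2): section is a regular 6-gon, circumradius r=5.5; After the difference (first − rest): starting from the result so far, the r=5.5 cylinder at (-0.5, 2) partially overlaps it — only the 6.60 mm² overlap (of its 78.59 mm²) is removed, clipping the outline — 1 connected region; (whole slice rotated 55° about Z — lengths, areas and connectivity unchanged). The outline is a single polygon with 7 vertices. Extrusion per mm of travel: 0.6 × 0.3 / (π × 0.875²) = 0.074835. Accumulating E over each segment gives final E = 3.5105.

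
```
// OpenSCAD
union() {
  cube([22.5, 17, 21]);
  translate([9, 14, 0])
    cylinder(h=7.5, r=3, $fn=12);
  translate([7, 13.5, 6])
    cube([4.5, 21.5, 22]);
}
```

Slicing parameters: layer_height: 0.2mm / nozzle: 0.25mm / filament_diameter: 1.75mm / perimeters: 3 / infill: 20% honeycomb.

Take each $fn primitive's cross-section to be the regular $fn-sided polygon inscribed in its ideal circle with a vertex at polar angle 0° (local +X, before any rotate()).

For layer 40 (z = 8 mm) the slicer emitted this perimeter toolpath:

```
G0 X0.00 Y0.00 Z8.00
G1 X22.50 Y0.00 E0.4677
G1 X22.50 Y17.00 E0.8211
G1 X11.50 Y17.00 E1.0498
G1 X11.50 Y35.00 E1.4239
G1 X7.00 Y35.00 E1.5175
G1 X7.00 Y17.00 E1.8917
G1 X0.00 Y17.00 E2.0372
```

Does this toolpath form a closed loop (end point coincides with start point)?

Start point (G0): (0.00, 0.00). End point (last G1): the path does not return to the start — open.

no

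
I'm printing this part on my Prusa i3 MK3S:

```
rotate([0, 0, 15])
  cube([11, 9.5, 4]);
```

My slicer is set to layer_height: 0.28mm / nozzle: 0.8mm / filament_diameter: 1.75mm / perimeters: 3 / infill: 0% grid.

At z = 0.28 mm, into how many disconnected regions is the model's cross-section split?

1

At z = 0.28 mm: the cube (footprint 11×9.5) is included at this height; (whole slice rotated 15° about Z — lengths, areas and connectivity unchanged). The result has 1 disconnected region.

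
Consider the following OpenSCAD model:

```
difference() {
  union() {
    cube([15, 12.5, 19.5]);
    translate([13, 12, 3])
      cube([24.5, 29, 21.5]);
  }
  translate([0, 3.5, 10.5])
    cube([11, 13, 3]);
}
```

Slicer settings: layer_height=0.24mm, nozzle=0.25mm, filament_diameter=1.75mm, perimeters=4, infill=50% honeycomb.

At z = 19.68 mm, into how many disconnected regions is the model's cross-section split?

1

At z = 19.68 mm: the cube is not intersected at this z (z outside [0, 19.5]); the cube at (13, 12) is present — its section is the full 24.5×29 rectangle; Combining (union): only the 24.5×29 cube at (13, 12) is present, so the union is just that shape — 1 connected region; the cube at (0, 3.5) does not reach this height (z outside [10.5, 13.5]); After the difference (first − rest): none of the subtracted shapes is present at this height, so that combined region is unchanged — 1 connected region. The result has 1 disconnected region.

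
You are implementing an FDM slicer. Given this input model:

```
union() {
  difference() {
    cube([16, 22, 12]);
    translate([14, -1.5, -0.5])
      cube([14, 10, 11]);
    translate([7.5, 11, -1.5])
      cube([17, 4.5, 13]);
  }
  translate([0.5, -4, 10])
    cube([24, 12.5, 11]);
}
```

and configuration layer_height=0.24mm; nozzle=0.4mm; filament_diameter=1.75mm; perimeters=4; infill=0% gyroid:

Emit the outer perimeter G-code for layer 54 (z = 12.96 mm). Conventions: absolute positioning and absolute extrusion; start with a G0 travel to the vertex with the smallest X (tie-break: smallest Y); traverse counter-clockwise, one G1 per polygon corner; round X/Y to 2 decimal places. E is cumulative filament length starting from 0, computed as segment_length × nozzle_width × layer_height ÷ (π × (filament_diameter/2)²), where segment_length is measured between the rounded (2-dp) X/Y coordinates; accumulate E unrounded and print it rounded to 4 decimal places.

At z = 12.96 mm: the cube is not intersected at this z (z outside [0, 12]); the cube at (14, -1.5) is not intersected at this z (z outside [-0.5, 10.5]); the cube at (7.5, 11) is not intersected at this z (z outside [-1.5, 11.5]); Subtracting the remaining from the first: the first operand is absent here, so nothing remains; the cube at (0.5, -4) is present — its section is the full 24×12.5 rectangle; Taking the union: only the 24×12.5 cube at (0.5, -4) is present, so the union is just that shape — 1 connected region. The outline is a single polygon with 4 vertices. Extrusion per mm of travel: 0.4 × 0.24 / (π × 0.875²) = 0.039912. Accumulating E over each segment gives final E = 2.9136.

G0 X0.50 Y-4.00 Z12.96
G1 X24.50 Y-4.00 E0.9579
G1 X24.50 Y8.50 E1.4568
G1 X0.50 Y8.50 E2.4147
G1 X0.50 Y-4.00 E2.9136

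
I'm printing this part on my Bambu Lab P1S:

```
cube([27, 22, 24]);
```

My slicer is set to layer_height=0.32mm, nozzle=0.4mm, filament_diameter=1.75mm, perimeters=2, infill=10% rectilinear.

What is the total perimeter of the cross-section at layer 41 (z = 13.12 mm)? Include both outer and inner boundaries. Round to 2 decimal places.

98.00 mm

At z = 13.12 mm: the 27×22 cube contributes its full rectangle (perimeter 98.00 mm). Overall, the cross-section is a single solid region. Total boundary length (outer) = 98.00 mm.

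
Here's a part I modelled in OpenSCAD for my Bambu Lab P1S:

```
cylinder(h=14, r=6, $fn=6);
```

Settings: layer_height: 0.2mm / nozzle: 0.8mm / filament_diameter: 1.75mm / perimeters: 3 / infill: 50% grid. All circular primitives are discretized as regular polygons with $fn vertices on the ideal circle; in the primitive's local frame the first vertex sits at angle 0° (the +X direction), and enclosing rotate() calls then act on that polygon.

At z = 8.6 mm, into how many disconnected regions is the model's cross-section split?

At z = 8.6 mm: the cylinder: section is a regular 6-gon, circumradius r=6. The result has 1 disconnected region.

1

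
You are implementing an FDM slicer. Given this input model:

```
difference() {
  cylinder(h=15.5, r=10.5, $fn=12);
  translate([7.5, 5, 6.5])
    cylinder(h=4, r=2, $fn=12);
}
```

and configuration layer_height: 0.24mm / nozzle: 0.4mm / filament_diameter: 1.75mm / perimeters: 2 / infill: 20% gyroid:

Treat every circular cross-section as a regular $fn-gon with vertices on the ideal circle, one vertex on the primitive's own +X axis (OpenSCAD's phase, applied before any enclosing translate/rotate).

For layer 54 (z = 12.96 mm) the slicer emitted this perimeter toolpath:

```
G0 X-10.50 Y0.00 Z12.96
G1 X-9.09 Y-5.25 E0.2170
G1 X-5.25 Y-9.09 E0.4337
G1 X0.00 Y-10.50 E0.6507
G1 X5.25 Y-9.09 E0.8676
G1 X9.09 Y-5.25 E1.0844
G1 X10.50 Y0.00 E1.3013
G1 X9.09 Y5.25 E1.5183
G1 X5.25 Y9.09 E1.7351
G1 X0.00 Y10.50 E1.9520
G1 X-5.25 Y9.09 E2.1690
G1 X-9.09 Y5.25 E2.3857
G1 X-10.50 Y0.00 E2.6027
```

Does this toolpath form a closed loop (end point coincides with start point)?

Start point (G0): (-10.50, 0.00). End point (last G1): the path returns to the start — closed.

yes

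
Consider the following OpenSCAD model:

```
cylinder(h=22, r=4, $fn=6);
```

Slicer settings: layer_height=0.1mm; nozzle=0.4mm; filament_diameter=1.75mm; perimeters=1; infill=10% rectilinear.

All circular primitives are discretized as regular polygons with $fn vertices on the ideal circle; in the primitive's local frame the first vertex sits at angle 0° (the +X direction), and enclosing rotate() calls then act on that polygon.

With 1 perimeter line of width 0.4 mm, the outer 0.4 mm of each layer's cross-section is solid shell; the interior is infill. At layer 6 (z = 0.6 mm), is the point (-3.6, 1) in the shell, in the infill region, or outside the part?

outside

At z = 0.6 mm: the cylinder: section is a regular 6-gon, circumradius r=4. Overall, the cross-section is a single solid region. The nearest boundary edge runs (-2.00, 3.46)→(-4.00, 0.00); distance from the point to it = 0.15 mm. The point is not inside any of the regions above, so it lies outside the cross-section (0.15 mm from the nearest boundary).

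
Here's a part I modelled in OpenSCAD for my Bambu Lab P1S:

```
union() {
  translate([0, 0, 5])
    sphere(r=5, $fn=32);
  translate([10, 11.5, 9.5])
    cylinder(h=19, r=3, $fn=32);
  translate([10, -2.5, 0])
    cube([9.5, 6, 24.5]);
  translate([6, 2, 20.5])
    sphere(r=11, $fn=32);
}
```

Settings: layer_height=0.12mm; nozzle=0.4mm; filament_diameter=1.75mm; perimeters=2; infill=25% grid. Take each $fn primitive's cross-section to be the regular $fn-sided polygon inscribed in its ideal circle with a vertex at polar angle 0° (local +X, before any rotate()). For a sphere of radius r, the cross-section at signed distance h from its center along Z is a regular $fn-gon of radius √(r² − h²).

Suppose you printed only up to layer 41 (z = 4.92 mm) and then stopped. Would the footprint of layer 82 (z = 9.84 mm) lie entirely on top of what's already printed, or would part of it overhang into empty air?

part overhangs

Compare the two slices. At z = 4.92: the r=5 sphere slices to a regular 32-gon of circumradius 4.999 (√(r²−h²) with h=0.08 from center) (area = (32/2)·4.999²·sin(360°/32) = 78.02 mm²); the cylinder at (10, 11.5) does not reach this height (z outside [9.5, 28.5]); the cube at (10, -2.5) is present — its section is the full 9.5×6 rectangle (area 57.00 mm²); the sphere at (6, 2) is not intersected at this z (|z−center|=15.580 > r=11); Merging all regions: the 2 present regions are separate (no shared area or edge), so areas and boundary lengths simply add and each stays a separate island — area = 135.02 mm². At z = 9.84: the sphere: section is a regular 32-gon, circumradius = √(r²−h²) = √(5²−4.84²) = 1.255 (area = (32/2)·1.255²·sin(360°/32) = 4.91 mm²); the r=3 cylinder at (10, 11.5) contributes a regular 32-gon of circumradius 3 (area = (32/2)·3.000²·sin(360°/32) = 28.09 mm²); the cube at (10, -2.5) is present — its section is the full 9.5×6 rectangle (area 57.00 mm²); the r=11 sphere at (6, 2) slices to a regular 32-gon of circumradius 2.714 (√(r²−h²) with h=10.66 from center) (area = (32/2)·2.714²·sin(360°/32) = 22.99 mm²); Merging all regions: the 4 present regions are separate (no shared area or edge), so areas and boundary lengths simply add and each stays a separate island — area = 112.99 mm². Checking containment: at z = 9.84 the cross-section extends beyond the z = 4.92 cross-section by about 47.26 mm².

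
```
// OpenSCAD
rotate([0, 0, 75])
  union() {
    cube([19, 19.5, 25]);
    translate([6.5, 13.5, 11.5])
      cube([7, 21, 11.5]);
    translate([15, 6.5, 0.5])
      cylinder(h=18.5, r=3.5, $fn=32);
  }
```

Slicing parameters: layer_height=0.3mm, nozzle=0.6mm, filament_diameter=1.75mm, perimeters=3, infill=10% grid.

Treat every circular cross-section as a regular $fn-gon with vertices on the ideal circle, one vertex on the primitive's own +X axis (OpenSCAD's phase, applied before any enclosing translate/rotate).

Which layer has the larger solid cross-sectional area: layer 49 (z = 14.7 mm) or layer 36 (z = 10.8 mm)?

layer 49 (z = 14.7 mm)

Layer 49 (z = 14.7): the cube is present — its section is the full 19×19.5 rectangle (area 370.50 mm²); the cube at (6.5, 13.5) (footprint 7×21) is included at this height (area 147.00 mm²); the r=3.5 cylinder at (15, 6.5) gives a regular 32-gon of circumradius 3.5 (constant along its height) (area = (32/2)·3.500²·sin(360°/32) = 38.24 mm²); Taking the union: the regions partially overlap — summed areas 555.74 mm² minus the doubly-counted overlap 80.24 mm² gives 475.50 mm² — area = 475.50 mm²; (whole slice rotated 75° about Z — lengths, areas and connectivity unchanged). So its area = 475.50 mm². Layer 36 (z = 10.8): the cube (footprint 19×19.5) is included at this height (area 370.50 mm²); the cube at (6.5, 13.5) does not reach this height (z outside [11.5, 23]); the r=3.5 cylinder at (15, 6.5) contributes a regular 32-gon of circumradius 3.5 (area = (32/2)·3.500²·sin(360°/32) = 38.24 mm²); Taking the union: the r=3.5 cylinder at (15, 6.5) lies entirely inside the 19×19.5 cube, so the union is just the 19×19.5 cube — area = 370.50 mm²; (whole slice rotated 75° about Z — lengths, areas and connectivity unchanged). So its area = 370.50 mm². Layer 49 is larger (475.50 vs 370.50 mm²).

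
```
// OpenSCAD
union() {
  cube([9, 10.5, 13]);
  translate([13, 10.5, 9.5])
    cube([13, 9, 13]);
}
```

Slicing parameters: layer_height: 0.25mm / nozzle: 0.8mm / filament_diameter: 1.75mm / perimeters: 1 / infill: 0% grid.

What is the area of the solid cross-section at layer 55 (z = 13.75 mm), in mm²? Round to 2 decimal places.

At z = 13.75 mm: the cube does not reach this height (z outside [0, 13]); the 13×9 cube at (13, 10.5) contributes its full rectangle (area 117.00 mm²); Merging all regions: only the 13×9 cube at (13, 10.5) is present, so the union is just that shape — area = 117.00 mm². Overall, the cross-section is a single solid region. Net area = 117.00 mm².

117.00 mm²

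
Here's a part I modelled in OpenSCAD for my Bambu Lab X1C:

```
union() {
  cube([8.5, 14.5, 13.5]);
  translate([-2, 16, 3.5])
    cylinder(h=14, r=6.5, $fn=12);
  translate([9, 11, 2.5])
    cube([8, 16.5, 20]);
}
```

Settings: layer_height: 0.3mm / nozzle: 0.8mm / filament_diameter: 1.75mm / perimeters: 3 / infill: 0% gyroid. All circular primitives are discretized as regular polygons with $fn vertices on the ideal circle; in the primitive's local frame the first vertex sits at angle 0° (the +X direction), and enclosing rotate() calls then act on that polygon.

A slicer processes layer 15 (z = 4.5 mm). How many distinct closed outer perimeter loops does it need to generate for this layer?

At z = 4.5 mm: the cube (footprint 8.5×14.5) is included at this height; the cylinder at (-2, 16): section is a regular 12-gon, circumradius r=6.5; the 8×16.5 cube at (9, 11) contributes its full rectangle; Taking the union: the regions partially overlap (shared area 12.77 mm²), so overlapping operands fuse into one piece — 2 connected regions. The result has 2 disconnected regions.

2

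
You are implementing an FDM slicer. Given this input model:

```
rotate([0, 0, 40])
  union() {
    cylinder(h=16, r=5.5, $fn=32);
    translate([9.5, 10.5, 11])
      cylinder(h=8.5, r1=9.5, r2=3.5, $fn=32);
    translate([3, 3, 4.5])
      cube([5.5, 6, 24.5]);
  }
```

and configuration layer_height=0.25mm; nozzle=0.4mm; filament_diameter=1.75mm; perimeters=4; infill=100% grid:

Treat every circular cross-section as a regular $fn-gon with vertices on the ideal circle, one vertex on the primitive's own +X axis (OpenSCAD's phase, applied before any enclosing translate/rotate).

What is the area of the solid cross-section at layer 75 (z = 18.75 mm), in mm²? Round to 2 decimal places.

At z = 18.75 mm: the cylinder is absent (z outside [0, 16]); the cone at (9.5, 10.5) contributes a regular 32-gon of circumradius 4.029 (interpolated between r1=9.5 and r2=3.5 at t=0.912) (area = (32/2)·4.029²·sin(360°/32) = 50.68 mm²); the cube at (3, 3) is present — its section is the full 5.5×6 rectangle (area 33.00 mm²); Taking the union: the regions partially overlap — summed areas 83.68 mm² minus the doubly-counted overlap 4.31 mm² gives 79.37 mm² — area = 79.37 mm²; (rotated 40° about Z; rotation is an isometry so areas/perimeters/island counts are preserved). Overall, the cross-section is a single solid region. Net area = 79.37 mm².

79.37 mm²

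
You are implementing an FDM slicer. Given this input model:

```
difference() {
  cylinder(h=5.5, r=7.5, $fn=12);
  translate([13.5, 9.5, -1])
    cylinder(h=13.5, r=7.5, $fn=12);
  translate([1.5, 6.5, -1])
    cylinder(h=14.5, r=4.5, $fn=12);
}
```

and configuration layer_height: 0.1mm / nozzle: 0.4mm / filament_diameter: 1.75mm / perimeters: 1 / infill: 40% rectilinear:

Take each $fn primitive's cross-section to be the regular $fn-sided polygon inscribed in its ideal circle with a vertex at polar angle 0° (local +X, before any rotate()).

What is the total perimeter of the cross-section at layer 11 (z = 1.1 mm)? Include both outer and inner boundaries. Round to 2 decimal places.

49.50 mm

At z = 1.1 mm: the cylinder: section is a regular 12-gon, circumradius r=7.5 (perimeter = 2·12·7.500·sin(180°/12) = 46.59 mm); the r=7.5 cylinder at (13.5, 9.5) contributes a regular 12-gon of circumradius 7.5 (perimeter = 2·12·7.500·sin(180°/12) = 46.59 mm); the r=4.5 cylinder at (1.5, 6.5) contributes a regular 12-gon of circumradius 4.5 (perimeter = 2·12·4.500·sin(180°/12) = 27.95 mm); After the difference (first − rest): starting from the r=7.5 cylinder, the r=7.5 cylinder at (13.5, 9.5) misses the remaining region (no effect); the r=4.5 cylinder at (1.5, 6.5) partially overlaps it — only the 32.02 mm² overlap (of its 60.75 mm²) is removed, clipping the outline — boundary = 49.50 mm. Overall, the cross-section is a single solid region. Total boundary length (outer) = 49.50 mm.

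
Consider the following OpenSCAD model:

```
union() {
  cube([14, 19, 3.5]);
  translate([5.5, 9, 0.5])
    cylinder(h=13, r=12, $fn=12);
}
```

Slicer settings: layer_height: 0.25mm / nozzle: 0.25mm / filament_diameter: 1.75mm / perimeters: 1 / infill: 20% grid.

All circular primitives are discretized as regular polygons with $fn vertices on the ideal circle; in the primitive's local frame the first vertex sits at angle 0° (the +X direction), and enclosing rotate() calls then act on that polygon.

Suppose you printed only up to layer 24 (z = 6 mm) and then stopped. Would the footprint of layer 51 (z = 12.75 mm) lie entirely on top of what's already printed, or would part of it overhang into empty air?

entirely on top

Compare the two slices. At z = 6: the cube does not reach this height (z outside [0, 3.5]); the cylinder at (5.5, 9): section is a regular 12-gon, circumradius r=12 (area = (12/2)·12.000²·sin(360°/12) = 432.00 mm²); Merging all regions: only the r=12 cylinder at (5.5, 9) is present, so the union is just that shape — area = 432.00 mm². At z = 12.75: the cube is not intersected at this z (z outside [0, 3.5]); the r=12 cylinder at (5.5, 9) gives a regular 12-gon of circumradius 12 (constant along its height) (area = (12/2)·12.000²·sin(360°/12) = 432.00 mm²); Merging all regions: only the r=12 cylinder at (5.5, 9) is present, so the union is just that shape — area = 432.00 mm². Checking containment: the cross-section at z = 12.75 is a subset of the cross-section at z = 6.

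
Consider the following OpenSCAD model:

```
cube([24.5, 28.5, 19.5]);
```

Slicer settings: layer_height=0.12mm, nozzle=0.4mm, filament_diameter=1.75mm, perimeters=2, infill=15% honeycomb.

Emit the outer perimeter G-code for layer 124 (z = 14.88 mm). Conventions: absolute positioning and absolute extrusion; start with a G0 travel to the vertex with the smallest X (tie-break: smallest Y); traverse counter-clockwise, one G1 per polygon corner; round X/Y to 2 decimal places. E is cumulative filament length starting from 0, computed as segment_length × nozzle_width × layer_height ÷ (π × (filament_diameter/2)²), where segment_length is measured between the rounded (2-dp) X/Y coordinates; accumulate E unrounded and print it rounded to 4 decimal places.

At z = 14.88 mm: the cube (footprint 24.5×28.5) is included at this height. The outline is a single polygon with 4 vertices. Extrusion per mm of travel: 0.4 × 0.12 / (π × 0.875²) = 0.019956. Accumulating E over each segment gives final E = 2.1153.

G0 X0.00 Y0.00 Z14.88
G1 X24.50 Y0.00 E0.4889
G1 X24.50 Y28.50 E1.0577
G1 X0.00 Y28.50 E1.5466
G1 X0.00 Y0.00 E2.1153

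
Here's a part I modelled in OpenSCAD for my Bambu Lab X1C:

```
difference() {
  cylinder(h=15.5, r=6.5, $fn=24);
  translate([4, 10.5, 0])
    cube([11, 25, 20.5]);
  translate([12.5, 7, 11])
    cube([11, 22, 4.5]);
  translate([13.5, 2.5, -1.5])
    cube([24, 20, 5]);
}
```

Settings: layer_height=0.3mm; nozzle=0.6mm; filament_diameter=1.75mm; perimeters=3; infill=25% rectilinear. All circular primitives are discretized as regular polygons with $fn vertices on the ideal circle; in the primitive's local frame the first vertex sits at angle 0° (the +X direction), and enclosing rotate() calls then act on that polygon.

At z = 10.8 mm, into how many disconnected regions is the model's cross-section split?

1

At z = 10.8 mm: the r=6.5 cylinder gives a regular 24-gon of circumradius 6.5 (constant along its height); the 11×25 cube at (4, 10.5) contributes its full rectangle; the cube at (12.5, 7) is absent (z outside [11, 15.5]); the cube at (13.5, 2.5) is absent (z outside [-1.5, 3.5]); Subtracting the remaining from the first: starting from the r=6.5 cylinder, the 11×25 cube at (4, 10.5) misses the remaining region (no effect) — 1 connected region. The result has 1 disconnected region.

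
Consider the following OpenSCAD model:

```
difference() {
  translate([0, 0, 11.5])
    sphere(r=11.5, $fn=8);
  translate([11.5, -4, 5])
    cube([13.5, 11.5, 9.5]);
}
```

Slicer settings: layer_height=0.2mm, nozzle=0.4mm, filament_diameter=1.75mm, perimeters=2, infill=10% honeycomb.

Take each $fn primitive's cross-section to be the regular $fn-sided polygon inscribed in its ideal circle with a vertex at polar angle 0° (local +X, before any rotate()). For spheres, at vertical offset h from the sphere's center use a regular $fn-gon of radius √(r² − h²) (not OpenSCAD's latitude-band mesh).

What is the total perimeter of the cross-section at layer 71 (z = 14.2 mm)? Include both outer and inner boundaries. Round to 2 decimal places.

68.45 mm

At z = 14.2 mm: the sphere: section is a regular 8-gon, circumradius = √(r²−h²) = √(11.5²−2.7²) = 11.179 (perimeter = 2·8·11.179·sin(180°/8) = 68.45 mm); the cube at (11.5, -4) is present — its section is the full 13.5×11.5 rectangle (perimeter 50.00 mm); After the difference (first − rest): starting from the r=11.5 sphere, the 13.5×11.5 cube at (11.5, -4) misses the remaining region (no effect) — boundary = 68.45 mm. Overall, the cross-section is a single solid region. Total boundary length (outer) = 68.45 mm.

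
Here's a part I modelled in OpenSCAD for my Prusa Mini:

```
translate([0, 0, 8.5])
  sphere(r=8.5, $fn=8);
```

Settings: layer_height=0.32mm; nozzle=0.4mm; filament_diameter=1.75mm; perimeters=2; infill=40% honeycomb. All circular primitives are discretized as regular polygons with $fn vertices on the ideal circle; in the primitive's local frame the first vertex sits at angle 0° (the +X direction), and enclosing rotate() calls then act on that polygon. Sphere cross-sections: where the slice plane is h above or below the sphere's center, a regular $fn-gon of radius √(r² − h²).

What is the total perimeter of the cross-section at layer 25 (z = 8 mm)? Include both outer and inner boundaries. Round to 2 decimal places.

At z = 8 mm: the sphere: section is a regular 8-gon, circumradius = √(r²−h²) = √(8.5²−0.5²) = 8.485 (perimeter = 2·8·8.485·sin(180°/8) = 51.95 mm). Overall, the cross-section is a single solid region. Total boundary length (outer) = 51.95 mm.

51.95 mm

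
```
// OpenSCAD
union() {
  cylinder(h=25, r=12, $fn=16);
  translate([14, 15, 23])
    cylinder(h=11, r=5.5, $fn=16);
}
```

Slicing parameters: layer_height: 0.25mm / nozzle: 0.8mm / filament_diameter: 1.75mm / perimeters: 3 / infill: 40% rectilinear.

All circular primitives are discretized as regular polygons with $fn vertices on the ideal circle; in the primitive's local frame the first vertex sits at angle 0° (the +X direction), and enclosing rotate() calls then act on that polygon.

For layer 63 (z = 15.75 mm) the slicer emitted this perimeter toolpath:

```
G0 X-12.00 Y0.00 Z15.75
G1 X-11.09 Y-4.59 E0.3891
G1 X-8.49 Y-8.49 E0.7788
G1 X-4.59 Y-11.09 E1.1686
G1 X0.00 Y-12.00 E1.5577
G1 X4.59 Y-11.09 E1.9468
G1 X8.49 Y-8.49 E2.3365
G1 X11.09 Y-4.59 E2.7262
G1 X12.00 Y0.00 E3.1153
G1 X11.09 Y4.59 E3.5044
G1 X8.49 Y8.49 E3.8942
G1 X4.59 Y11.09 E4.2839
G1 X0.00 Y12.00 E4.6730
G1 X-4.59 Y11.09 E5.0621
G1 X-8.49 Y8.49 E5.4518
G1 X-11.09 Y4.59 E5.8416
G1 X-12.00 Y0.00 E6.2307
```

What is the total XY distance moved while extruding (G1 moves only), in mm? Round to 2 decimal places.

74.93 mm

Sum the Euclidean lengths of each G1 segment: total = 74.93 mm.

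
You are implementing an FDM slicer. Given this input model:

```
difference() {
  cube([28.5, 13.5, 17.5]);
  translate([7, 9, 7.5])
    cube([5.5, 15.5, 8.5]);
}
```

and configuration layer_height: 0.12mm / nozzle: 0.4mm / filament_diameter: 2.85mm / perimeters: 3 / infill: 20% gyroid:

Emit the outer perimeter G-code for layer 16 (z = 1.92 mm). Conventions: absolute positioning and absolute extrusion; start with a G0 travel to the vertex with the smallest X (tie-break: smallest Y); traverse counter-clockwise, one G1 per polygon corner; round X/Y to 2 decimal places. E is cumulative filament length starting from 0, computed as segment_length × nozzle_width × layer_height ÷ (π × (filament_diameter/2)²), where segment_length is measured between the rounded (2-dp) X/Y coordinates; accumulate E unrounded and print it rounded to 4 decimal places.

At z = 1.92 mm: the cube is present — its section is the full 28.5×13.5 rectangle; the cube at (7, 9) is not intersected at this z (z outside [7.5, 16]); Subtracting the remaining from the first: none of the subtracted shapes is present at this height, so the 28.5×13.5 cube is unchanged — 1 connected region. The outline is a single polygon with 4 vertices. Extrusion per mm of travel: 0.4 × 0.12 / (π × 1.425²) = 0.007524. Accumulating E over each segment gives final E = 0.6320.

G0 X0.00 Y0.00 Z1.92
G1 X28.50 Y0.00 E0.2144
G1 X28.50 Y13.50 E0.3160
G1 X0.00 Y13.50 E0.5305
G1 X0.00 Y0.00 E0.6320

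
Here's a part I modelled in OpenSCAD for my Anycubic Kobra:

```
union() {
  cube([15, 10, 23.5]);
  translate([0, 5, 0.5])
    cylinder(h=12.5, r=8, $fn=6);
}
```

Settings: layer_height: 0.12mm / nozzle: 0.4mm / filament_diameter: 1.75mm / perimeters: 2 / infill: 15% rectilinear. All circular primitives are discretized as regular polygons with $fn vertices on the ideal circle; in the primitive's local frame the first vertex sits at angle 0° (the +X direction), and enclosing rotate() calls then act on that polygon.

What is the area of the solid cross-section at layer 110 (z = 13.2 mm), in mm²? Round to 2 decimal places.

At z = 13.2 mm: the cube is present — its section is the full 15×10 rectangle (area 150.00 mm²); the cylinder at (0, 5) is absent (z outside [0.5, 13]); Combining (union): only the 15×10 cube is present, so the union is just that shape — area = 150.00 mm². Overall, the cross-section is a single solid region. Net area = 150.00 mm².

150.00 mm²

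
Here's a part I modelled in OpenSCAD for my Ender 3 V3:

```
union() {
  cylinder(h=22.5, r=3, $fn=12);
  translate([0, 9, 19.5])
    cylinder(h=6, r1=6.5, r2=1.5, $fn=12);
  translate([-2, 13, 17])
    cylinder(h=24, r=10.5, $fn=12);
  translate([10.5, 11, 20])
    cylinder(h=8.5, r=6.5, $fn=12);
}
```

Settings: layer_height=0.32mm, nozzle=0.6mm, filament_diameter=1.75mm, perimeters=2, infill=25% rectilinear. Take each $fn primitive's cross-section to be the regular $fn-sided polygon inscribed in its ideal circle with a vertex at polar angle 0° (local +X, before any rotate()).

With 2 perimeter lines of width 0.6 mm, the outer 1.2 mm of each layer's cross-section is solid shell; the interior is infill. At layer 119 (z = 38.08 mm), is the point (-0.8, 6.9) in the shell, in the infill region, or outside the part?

infill

At z = 38.08 mm: the cylinder is not intersected at this z (z outside [0, 22.5]); the cone at (0, 9) is not intersected at this z (z outside [19.5, 25.5]); the r=10.5 cylinder at (-2, 13) gives a regular 12-gon of circumradius 10.5 (constant along its height); the cylinder at (10.5, 11) is not intersected at this z (z outside [20, 28.5]); Combining (union): only the r=10.5 cylinder at (-2, 13) is present, so the union is just that shape — 1 connected region. Overall, the cross-section is a single solid region. The nearest boundary edge runs (-2.00, 2.50)→(3.25, 3.91); distance from the point to it = 3.94 mm. The point is inside the cross-section and 3.94 mm from the nearest boundary — more than the 1.2 mm shell width (2 × 0.6), so it's in the infill interior.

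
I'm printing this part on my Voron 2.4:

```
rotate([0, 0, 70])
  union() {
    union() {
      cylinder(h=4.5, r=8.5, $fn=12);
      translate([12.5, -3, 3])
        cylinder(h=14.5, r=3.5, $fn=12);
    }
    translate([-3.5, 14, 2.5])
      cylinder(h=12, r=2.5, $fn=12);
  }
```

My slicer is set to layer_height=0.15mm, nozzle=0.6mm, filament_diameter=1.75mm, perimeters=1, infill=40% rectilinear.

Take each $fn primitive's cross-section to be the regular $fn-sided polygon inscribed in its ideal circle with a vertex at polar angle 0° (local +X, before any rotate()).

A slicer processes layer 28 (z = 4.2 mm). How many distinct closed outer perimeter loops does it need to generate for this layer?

At z = 4.2 mm: the cylinder: section is a regular 12-gon, circumradius r=8.5; the r=3.5 cylinder at (12.5, -3) contributes a regular 12-gon of circumradius 3.5; Merging all regions: the 2 present regions are separate (no shared area or edge), so areas and boundary lengths simply add and each stays a separate island — 2 connected regions; the r=2.5 cylinder at (-3.5, 14) contributes a regular 12-gon of circumradius 2.5; Merging all regions: the 2 present regions are separate (no shared area or edge), so areas and boundary lengths simply add and each stays a separate island — 3 connected regions; (whole slice rotated 70° about Z — lengths, areas and connectivity unchanged). The result has 3 disconnected regions.

3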